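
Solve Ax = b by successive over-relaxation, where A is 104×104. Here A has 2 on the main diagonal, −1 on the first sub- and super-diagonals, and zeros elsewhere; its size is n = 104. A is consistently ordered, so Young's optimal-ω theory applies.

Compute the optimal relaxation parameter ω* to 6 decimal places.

With n=104, ρ(Jacobi) = cos(π/105) = 0.999552.
√(1 − cos²(π/105)) = sin(π/105) ≈ 0.0299155.
Young: ω* = 2/(1+√(1−ρ_J²)) = 2/(1+0.0299155) = 2/1.0299155 = 1.941907.
[ρ_SOR] ω* − 1 = 0.941907.

ω* = 1.941907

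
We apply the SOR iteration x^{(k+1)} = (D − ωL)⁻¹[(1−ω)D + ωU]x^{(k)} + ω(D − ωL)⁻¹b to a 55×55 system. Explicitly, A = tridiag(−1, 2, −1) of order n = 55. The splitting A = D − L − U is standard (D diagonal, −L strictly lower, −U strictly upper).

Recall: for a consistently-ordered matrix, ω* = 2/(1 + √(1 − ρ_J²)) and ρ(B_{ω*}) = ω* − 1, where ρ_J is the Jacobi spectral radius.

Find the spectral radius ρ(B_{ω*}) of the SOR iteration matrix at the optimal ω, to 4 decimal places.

[ρ_J] n=55: ρ(B_J) = cos(π/(n+1)) = cos(π/56) = 0.9984.
√(1 − cos²(π/56)) = sin(π/56) ≈ 0.05607.
ω* = 2/(1 + 0.05607) = 2/1.05607 = 1.8938.
ρ_SOR = ω* − 1 = 1.8938 − 1 = 0.8938.

ρ_SOR = 0.8938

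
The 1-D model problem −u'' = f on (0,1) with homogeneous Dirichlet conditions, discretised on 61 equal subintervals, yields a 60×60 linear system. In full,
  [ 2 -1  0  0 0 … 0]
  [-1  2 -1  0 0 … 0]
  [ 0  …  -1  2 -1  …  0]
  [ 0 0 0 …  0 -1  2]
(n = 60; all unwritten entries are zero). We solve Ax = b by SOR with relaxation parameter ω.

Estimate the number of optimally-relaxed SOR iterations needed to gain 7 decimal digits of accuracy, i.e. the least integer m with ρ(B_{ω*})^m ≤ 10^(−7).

m = 157

n=60: λ(B_J) = 1 − λ(A)/2 = cos(kπ/61); k=1 gives ρ_J = 0.9986741.
√(1−ρ_J²) simplifies to sin(π/61) = 0.0514788.
ω* = 2/(1 + 0.0514788) = 2/1.0514788 = 1.9020830.
ρ(B_{ω*}) = ω*−1 = 0.9020830
ρ_SOR^m ≤ 10^(−7) ⇔ m ≥ 7·ln10/(−ln 0.9020830) = 16.1181/0.103049 = 156.412; m = ⌈156.412⌉ = 157.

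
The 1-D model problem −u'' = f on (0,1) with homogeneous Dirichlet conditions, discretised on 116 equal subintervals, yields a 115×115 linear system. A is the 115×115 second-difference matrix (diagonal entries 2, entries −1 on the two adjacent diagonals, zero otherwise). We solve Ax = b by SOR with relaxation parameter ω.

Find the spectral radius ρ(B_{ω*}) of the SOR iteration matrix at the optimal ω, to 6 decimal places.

ρ_SOR = 0.947269

½·tridiag(1,0,1) at n=115: λ_k = cos(kπ/116); max |λ| at k=1 ⇒ ρ_J = cos(π/116) ≈ 0.999633.
√(1 − cos²(π/116)) = sin(π/116) ≈ 0.0270794.
Young: ω* = 2/(1+√(1−ρ_J²)) = 2/(1+0.0270794) = 2/1.0270794 = 1.947269.
ρ_SOR = ω* − 1 ≈ 0.947269.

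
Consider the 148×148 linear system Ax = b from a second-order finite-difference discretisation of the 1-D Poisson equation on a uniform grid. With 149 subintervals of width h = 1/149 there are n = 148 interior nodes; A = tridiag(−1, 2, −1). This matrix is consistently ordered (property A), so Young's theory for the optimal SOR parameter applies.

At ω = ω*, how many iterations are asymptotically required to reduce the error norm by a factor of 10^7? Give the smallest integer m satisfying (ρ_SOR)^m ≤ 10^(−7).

[ρ_J] n=148: ρ(B_J) = cos(π/(n+1)) = cos(π/149) = 0.9997777.
√(1−ρ_J²) simplifies to sin(π/149) = 0.0210830.
[ω*] 2 ÷ (1 + 0.0210830) = 2 ÷ 1.0210830 = 1.9587046.
ρ(B_{ω*}) = ω*−1 = 0.9587046
Need (0.9587046)^m ≤ 10^(−7): m ≥ 7·ln10/|ln 0.9587046| = 16.1181/0.0421723 = 382.196 ⇒ m = 383.

m = 383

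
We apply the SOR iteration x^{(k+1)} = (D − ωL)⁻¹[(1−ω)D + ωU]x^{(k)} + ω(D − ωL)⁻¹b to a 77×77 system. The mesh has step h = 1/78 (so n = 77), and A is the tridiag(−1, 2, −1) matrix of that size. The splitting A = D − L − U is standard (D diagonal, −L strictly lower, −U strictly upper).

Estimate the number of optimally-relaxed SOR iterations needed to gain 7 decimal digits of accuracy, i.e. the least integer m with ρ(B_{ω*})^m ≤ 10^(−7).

m = 201

n=77: λ(B_J) = 1 − λ(A)/2 = cos(kπ/78); k=1 gives ρ_J = 0.9991890.
√(1−ρ_J²) simplifies to sin(π/78) = 0.0402659.
ω* = 2 / (1 + 0.0402659) = 2 / 1.0402659 ≈ 1.9225854.
ρ(B_{ω*}) = ω*−1 = 0.9225854
(0.9225854)^m ≤ 10^{−7}  ⇒  m·ln(0.9225854) ≤ −7·ln10  ⇒  m ≥ 200.038  ⇒  m = 201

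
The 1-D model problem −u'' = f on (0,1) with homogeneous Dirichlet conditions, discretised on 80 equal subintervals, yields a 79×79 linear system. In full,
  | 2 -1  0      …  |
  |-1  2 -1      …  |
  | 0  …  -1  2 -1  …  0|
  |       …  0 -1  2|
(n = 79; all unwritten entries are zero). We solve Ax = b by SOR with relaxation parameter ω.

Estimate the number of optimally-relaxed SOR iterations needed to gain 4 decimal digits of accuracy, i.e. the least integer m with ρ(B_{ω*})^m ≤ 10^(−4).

m = 118

[ρ_J] n=79: ρ(B_J) = cos(π/(n+1)) = cos(π/80) = 0.9992290.
√(1 − cos²(π/80)) = sin(π/80) ≈ 0.0392598.
ω* = 2/(1 + 0.0392598) = 2/1.0392598 = 1.9244466.
ρ_SOR = ω* − 1 = 1.9244466 − 1 = 0.9244466.
m ≥ 4·ln10 / (−ln 0.9244466) = 117.240; smallest integer m = 118.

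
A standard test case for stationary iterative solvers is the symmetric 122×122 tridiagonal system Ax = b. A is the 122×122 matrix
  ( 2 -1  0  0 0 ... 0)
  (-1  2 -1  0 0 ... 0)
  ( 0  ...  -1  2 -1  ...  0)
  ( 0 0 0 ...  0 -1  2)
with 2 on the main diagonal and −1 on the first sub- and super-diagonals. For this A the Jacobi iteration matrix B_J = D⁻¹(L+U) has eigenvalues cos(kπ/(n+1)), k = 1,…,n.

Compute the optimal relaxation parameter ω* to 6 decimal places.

With n=122, ρ(Jacobi) = cos(π/123) = 0.999674.
√(1 − cos²(π/123)) = sin(π/123) ≈ 0.0255386.
Then 2/(1+√(1−ρ_J²)) = 2/(1+0.0255386); ω* = 2/1.0255386 = 1.950195.
ρ_SOR = ω* − 1 ≈ 0.950195.

ω* = 1.950195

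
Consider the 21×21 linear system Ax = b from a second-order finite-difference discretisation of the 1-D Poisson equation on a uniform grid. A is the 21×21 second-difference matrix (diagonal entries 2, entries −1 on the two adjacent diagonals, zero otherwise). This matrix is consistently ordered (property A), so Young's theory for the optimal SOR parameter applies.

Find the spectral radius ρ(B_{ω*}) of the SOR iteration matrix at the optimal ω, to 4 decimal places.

spectrum of D⁻¹(L+U) = {cos(kπ/22) : 1≤k≤21}; ρ_J = cos(π/22) = 0.9898.
√(1 − cos²(π/22)) = sin(π/22) ≈ 0.14231.
Young: ω* = 2/(1+√(1−ρ_J²)) = 2/(1+0.14231) = 2/1.14231 = 1.7508.
[ρ_SOR] ω* − 1 = 0.7508.

ρ_SOR = 0.7508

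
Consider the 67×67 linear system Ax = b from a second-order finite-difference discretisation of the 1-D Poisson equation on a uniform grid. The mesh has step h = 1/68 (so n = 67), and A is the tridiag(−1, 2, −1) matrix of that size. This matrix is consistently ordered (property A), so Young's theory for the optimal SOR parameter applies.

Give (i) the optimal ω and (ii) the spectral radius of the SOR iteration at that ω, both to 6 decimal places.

ω* = 1.911711, ρ_SOR = 0.911711

½·tridiag(1,0,1) at n=67: λ_k = cos(kπ/68); max |λ| at k=1 ⇒ ρ_J = cos(π/68) ≈ 0.998933.
root = sin(π/68) = 0.0461835  (since 1−cos² = sin²).
[ω*] 2 ÷ (1 + 0.0461835) = 2 ÷ 1.0461835 = 1.911711.
and ρ(B_{ω*}) = 1.911711 − 1 = 0.911711.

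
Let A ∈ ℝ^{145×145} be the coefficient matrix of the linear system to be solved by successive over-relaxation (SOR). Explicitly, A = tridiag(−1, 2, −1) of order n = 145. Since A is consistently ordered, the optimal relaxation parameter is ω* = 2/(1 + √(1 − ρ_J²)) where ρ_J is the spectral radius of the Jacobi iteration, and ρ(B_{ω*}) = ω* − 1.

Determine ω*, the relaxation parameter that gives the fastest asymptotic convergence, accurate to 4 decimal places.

With n=145, ρ(Jacobi) = cos(π/146) = 0.9998.
√(1 − cos²(π/146)) = sin(π/146) ≈ 0.02152.
ω* = 2/(1+0.02152) = 1.9579
ρ_SOR = ω* − 1 ≈ 0.9579.

ω* = 1.9579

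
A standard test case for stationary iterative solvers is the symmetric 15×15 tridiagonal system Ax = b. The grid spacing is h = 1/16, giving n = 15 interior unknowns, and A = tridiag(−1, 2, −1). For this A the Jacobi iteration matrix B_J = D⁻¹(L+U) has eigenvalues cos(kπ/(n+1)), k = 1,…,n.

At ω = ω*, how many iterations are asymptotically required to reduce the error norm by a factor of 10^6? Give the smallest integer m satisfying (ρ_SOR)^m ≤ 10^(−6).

m = 35

[ρ_J] n=15: ρ(B_J) = cos(π/(n+1)) = cos(π/16) = 0.9807853.
√(1−ρ_J²) = |sin(π/16)| = 0.1950903
ω* = 2 / (1 + 0.1950903) = 2 / 1.1950903 ≈ 1.6735137.
[ρ_SOR] ω* − 1 = 0.6735137.
6·ln10 = 13.8155; −ln(0.6735137) = 0.395247; m = ⌈13.8155/0.395247⌉ = ⌈34.954⌉ = 35.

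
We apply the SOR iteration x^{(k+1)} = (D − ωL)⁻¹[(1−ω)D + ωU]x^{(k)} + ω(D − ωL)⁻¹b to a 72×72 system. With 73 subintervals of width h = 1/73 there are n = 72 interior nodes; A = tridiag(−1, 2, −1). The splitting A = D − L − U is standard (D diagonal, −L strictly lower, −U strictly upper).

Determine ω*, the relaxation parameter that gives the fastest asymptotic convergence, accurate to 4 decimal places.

B_J for the 72×72 system has eigenvalues cos(kπ/73); ρ_J = cos(π/73) = 0.9991.
√(1 − cos²(π/73)) = sin(π/73) ≈ 0.04302.
ω* = 2/(1+0.04302) = 1.9175
At ω = 1.9175 every |λ(B_ω)| = ω−1, so ρ_SOR = 0.9175.

ω* = 1.9175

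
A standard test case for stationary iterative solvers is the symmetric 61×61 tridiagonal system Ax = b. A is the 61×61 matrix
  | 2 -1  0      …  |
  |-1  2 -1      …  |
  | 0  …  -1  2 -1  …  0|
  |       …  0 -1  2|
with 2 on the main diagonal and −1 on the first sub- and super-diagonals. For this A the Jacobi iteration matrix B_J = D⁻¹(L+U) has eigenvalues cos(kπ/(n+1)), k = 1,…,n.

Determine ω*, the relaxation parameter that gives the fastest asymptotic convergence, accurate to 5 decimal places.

ω* = 1.90359

spectrum of D⁻¹(L+U) = {cos(kπ/62) : 1≤k≤61}; ρ_J = cos(π/62) = 0.99872.
root = sin(π/62) = 0.050649  (since 1−cos² = sin²).
So ω* = 2/1.050649 = 1.90359 (Young).
At ω = 1.90359 every |λ(B_ω)| = ω−1, so ρ_SOR = 0.90359.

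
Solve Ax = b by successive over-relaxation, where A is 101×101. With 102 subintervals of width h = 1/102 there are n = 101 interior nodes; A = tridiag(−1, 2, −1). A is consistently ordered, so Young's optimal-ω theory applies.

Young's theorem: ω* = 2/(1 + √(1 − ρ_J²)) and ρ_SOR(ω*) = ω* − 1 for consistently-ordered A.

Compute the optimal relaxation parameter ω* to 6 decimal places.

ρ_J = max_k |cos(kπ/102)| = cos(π/102) = 0.999526
√(1−ρ_J²) simplifies to sin(π/102) = 0.0307951.
[ω*] 2 ÷ (1 + 0.0307951) = 2 ÷ 1.0307951 = 1.940250.
ρ(B_{ω*}) = ω*−1 = 0.940250

ω* = 1.940250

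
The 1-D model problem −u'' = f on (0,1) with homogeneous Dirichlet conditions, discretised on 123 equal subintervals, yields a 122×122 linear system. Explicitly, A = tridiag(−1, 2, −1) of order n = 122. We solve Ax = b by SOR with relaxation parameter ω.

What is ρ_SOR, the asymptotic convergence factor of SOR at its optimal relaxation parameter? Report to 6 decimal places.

ρ_SOR = 0.950195

B_J for the 122×122 system has eigenvalues cos(kπ/123); ρ_J = cos(π/123) = 0.999674.
√(1−ρ_J²) simplifies to sin(π/123) = 0.0255386.
Young: ω* = 2/(1+√(1−ρ_J²)) = 2/(1+0.0255386) = 2/1.0255386 = 1.950195.
and ρ(B_{ω*}) = 1.950195 − 1 = 0.950195.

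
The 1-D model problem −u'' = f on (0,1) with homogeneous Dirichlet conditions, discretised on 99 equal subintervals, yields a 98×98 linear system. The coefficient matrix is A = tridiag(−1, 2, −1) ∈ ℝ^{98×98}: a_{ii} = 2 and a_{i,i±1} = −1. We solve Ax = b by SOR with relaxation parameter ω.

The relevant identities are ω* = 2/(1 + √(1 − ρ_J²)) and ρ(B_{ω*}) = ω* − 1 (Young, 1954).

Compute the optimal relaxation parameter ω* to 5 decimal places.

ω* = 1.93850

B_J for the 98×98 system has eigenvalues cos(kπ/99); ρ_J = cos(π/99) = 0.99950.
√(1−ρ_J²) = |sin(π/99)| = 0.031728
So ω* = 2/1.031728 = 1.93850 (Young).
ρ(B_{ω*}) = ω*−1 = 0.93850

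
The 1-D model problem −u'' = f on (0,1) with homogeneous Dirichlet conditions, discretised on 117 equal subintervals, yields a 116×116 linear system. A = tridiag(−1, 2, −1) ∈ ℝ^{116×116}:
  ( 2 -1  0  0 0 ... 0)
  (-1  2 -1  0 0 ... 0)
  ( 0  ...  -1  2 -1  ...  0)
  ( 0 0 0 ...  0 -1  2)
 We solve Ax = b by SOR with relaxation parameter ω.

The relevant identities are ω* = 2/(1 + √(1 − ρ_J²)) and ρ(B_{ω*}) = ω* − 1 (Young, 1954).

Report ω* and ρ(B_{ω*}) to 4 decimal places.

ω* = 1.9477, ρ_SOR = 0.9477

ρ_J = max_k |cos(kπ/117)| = cos(π/117) = 0.9996
√(1 − cos²(π/117)) = sin(π/117) ≈ 0.02685.
ω* = 2/(1 + 0.02685) = 2/1.02685 = 1.9477.
and ρ(B_{ω*}) = 1.9477 − 1 = 0.9477.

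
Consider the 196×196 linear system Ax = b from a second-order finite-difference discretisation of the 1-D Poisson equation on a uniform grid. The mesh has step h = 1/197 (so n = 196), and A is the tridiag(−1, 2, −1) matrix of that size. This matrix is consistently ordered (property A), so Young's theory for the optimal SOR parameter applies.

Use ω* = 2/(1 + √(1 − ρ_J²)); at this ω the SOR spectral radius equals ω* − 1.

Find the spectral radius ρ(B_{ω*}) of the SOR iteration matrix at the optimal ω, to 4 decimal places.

ρ_SOR = 0.9686

[ρ_J] n=196: ρ(B_J) = cos(π/(n+1)) = cos(π/197) = 0.9999.
√(1−ρ_J²) = |sin(π/197)| = 0.01595
Young: ω* = 2/(1+√(1−ρ_J²)) = 2/(1+0.01595) = 2/1.01595 = 1.9686.
[ρ_SOR] ω* − 1 = 0.9686.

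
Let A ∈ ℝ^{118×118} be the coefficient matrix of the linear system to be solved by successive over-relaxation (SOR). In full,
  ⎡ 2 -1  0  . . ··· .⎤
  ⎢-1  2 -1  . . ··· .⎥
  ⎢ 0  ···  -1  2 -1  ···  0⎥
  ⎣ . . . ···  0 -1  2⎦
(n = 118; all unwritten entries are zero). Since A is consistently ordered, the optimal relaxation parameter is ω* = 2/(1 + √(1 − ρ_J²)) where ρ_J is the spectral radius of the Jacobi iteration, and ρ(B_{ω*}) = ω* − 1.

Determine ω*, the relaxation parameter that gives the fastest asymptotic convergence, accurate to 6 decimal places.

ω* = 1.948564

½·tridiag(1,0,1) at n=118: λ_k = cos(kπ/119); max |λ| at k=1 ⇒ ρ_J = cos(π/119) ≈ 0.999652.
√(1−ρ_J²) simplifies to sin(π/119) = 0.0263969.
ω* = 2 / (1 + 0.0263969) = 2 / 1.0263969 ≈ 1.948564.
ρ(B_{ω*}) = ω*−1 = 0.948564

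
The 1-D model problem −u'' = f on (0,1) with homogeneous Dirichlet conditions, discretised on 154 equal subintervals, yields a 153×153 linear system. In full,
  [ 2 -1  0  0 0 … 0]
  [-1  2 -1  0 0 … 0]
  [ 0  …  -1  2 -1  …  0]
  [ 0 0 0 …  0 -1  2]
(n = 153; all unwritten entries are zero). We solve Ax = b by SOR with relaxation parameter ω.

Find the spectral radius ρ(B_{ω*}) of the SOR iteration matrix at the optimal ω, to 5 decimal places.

ρ_J = max_k |cos(kπ/154)| = cos(π/154) = 0.99979
√(1 − cos²(π/154)) = sin(π/154) ≈ 0.020399.
ω* = 2 / (1 + 0.020399) = 2 / 1.020399 ≈ 1.96002.
ρ_SOR = ω* − 1 ≈ 0.96002.

ρ_SOR = 0.96002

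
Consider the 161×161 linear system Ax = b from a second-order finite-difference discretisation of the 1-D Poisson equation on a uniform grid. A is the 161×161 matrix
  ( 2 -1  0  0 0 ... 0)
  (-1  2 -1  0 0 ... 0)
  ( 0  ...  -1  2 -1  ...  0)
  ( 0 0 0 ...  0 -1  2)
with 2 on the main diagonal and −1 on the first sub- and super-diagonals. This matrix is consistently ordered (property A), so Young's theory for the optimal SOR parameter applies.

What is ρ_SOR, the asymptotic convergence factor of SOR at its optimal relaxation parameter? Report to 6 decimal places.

B_J for the 161×161 system has eigenvalues cos(kπ/162); ρ_J = cos(π/162) = 0.999812.
√(1 − cos²(π/162)) = sin(π/162) ≈ 0.0193913.
Then 2/(1+√(1−ρ_J²)) = 2/(1+0.0193913); ω* = 2/1.0193913 = 1.961955.
and ρ(B_{ω*}) = 1.961955 − 1 = 0.961955.

ρ_SOR = 0.961955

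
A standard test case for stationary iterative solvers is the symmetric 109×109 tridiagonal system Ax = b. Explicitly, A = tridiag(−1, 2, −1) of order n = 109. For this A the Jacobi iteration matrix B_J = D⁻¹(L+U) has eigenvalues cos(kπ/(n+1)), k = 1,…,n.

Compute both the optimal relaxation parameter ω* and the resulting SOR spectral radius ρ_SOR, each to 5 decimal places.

ω* = 1.94447, ρ_SOR = 0.94447

spectrum of D⁻¹(L+U) = {cos(kπ/110) : 1≤k≤109}; ρ_J = cos(π/110) = 0.99959.
√(1−ρ_J²) = |sin(π/110)| = 0.028556
ω* = 2/(1 + 0.028556) = 2/1.028556 = 1.94447.
and ρ(B_{ω*}) = 1.94447 − 1 = 0.94447.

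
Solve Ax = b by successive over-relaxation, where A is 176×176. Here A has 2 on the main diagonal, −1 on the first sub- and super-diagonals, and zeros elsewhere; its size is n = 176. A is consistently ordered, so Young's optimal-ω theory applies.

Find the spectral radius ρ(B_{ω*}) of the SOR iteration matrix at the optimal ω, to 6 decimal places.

ρ_SOR = 0.965123

With n=176, ρ(Jacobi) = cos(π/177) = 0.999842.
1 − cos²(π/177) = sin²(π/177) ⇒ √(1−ρ_J²) = sin(π/177) = 0.0177482.
So ω* = 2/1.0177482 = 1.965123 (Young).
ρ(B_{ω*}) = ω*−1 = 0.965123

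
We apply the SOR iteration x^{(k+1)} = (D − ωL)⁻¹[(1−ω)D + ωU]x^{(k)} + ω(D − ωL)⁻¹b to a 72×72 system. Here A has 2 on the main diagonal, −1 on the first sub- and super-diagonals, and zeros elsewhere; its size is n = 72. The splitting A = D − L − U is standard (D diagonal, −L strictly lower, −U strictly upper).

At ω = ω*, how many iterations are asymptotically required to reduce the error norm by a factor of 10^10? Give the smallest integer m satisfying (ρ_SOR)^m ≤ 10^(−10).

m = 268

B_J for the 72×72 system has eigenvalues cos(kπ/73); ρ_J = cos(π/73) = 0.9990741.
√(1 − cos²(π/73)) = sin(π/73) ≈ 0.0430222.
Young: ω* = 2/(1+√(1−ρ_J²)) = 2/(1+0.0430222) = 2/1.0430222 = 1.9175047.
and ρ(B_{ω*}) = 1.9175047 − 1 = 0.9175047.
Need (0.9175047)^m ≤ 10^(−10): m ≥ 10·ln10/|ln 0.9175047| = 23.0259/0.0860976 = 267.440 ⇒ m = 268.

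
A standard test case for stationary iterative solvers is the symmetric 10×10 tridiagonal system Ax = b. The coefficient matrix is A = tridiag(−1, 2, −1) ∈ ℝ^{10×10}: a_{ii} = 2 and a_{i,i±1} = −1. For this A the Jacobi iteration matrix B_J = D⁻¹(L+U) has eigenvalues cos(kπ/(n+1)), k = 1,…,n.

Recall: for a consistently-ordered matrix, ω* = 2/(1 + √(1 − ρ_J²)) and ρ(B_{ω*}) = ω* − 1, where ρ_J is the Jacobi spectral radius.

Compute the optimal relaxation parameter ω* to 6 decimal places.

n=10: λ(B_J) = 1 − λ(A)/2 = cos(kπ/11); k=1 gives ρ_J = 0.959493.
1 − cos²(π/11) = sin²(π/11) ⇒ √(1−ρ_J²) = sin(π/11) = 0.2817326.
ω* = 2/(1+0.2817326) = 1.560388
ρ_SOR = ω* − 1 ≈ 0.560388.

ω* = 1.560388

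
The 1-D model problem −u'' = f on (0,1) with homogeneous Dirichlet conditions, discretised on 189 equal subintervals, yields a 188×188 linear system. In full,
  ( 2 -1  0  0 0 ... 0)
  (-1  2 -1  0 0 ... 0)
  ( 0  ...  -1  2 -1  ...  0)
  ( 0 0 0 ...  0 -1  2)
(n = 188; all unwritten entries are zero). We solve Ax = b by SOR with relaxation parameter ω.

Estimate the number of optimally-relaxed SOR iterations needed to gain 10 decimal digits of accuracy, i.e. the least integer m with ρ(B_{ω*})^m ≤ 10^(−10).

m = 693

[ρ_J] n=188: ρ(B_J) = cos(π/(n+1)) = cos(π/189) = 0.9998619.
1 − cos²(π/189) = sin²(π/189) ⇒ √(1−ρ_J²) = sin(π/189) = 0.0166214.
Young: ω* = 2/(1+√(1−ρ_J²)) = 2/(1+0.0166214) = 2/1.0166214 = 1.9673007.
[ρ_SOR] ω* − 1 = 0.9673007.
ρ_SOR^m ≤ 10^(−10) ⇔ m ≥ 10·ln10/(−ln 0.9673007) = 23.0259/0.0332459 = 692.594; m = ⌈692.594⌉ = 693.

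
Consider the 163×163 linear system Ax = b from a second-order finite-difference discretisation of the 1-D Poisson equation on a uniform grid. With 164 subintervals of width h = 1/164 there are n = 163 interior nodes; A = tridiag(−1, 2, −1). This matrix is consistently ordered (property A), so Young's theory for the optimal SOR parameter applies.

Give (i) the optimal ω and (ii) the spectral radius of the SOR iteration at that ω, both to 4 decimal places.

With n=163, ρ(Jacobi) = cos(π/164) = 0.9998.
√(1−ρ_J²) = |sin(π/164)| = 0.01915
Young: ω* = 2/(1+√(1−ρ_J²)) = 2/(1+0.01915) = 2/1.01915 = 1.9624.
ρ_SOR = ω* − 1 = 1.9624 − 1 = 0.9624.

ω* = 1.9624, ρ_SOR = 0.9624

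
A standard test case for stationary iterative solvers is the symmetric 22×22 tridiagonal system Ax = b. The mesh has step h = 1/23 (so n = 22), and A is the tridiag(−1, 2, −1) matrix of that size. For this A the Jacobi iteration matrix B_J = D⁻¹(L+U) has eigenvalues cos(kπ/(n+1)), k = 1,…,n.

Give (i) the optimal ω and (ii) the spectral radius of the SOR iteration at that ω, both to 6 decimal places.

½·tridiag(1,0,1) at n=22: λ_k = cos(kπ/23); max |λ| at k=1 ⇒ ρ_J = cos(π/23) ≈ 0.990686.
1 − cos²(π/23) = sin²(π/23) ⇒ √(1−ρ_J²) = sin(π/23) = 0.1361666.
ω* = 2/(1+0.1361666) = 1.760305
At ω = 1.760305 every |λ(B_ω)| = ω−1, so ρ_SOR = 0.760305.

ω* = 1.760305, ρ_SOR = 0.760305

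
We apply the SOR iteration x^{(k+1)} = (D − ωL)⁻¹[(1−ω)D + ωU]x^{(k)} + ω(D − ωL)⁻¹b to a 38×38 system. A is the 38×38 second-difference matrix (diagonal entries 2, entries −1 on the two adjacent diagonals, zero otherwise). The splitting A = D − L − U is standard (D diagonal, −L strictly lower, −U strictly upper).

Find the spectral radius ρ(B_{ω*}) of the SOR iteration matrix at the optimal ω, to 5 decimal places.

ρ_SOR = 0.85105

With n=38, ρ(Jacobi) = cos(π/39) = 0.99676.
root = sin(π/39) = 0.080467  (since 1−cos² = sin²).
So ω* = 2/1.080467 = 1.85105 (Young).
[ρ_SOR] ω* − 1 = 0.85105.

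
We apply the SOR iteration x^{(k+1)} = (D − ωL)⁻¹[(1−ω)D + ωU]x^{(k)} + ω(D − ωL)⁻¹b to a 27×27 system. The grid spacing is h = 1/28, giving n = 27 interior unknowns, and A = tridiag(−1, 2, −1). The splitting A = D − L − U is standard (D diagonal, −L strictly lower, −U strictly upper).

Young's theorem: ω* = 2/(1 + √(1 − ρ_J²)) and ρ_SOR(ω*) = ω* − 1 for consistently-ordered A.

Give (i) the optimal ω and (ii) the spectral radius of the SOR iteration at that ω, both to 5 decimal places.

ω* = 1.79862, ρ_SOR = 0.79862

½·tridiag(1,0,1) at n=27: λ_k = cos(kπ/28); max |λ| at k=1 ⇒ ρ_J = cos(π/28) ≈ 0.99371.
1 − cos²(π/28) = sin²(π/28) ⇒ √(1−ρ_J²) = sin(π/28) = 0.111964.
Young: ω* = 2/(1+√(1−ρ_J²)) = 2/(1+0.111964) = 2/1.111964 = 1.79862.
ρ_SOR = ω* − 1 = 1.79862 − 1 = 0.79862.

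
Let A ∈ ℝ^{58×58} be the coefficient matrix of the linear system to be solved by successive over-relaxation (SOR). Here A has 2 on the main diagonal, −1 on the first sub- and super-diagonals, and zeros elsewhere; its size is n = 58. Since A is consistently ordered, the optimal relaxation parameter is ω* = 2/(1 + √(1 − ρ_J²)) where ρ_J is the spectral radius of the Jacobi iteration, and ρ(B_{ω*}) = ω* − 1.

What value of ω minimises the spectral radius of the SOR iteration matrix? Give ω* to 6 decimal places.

ω* = 1.898935

n=58: λ(B_J) = 1 − λ(A)/2 = cos(kπ/59); k=1 gives ρ_J = 0.998583.
√(1−ρ_J²) simplifies to sin(π/59) = 0.0532222.
ω* = 2/(1+0.0532222) = 1.898935
ρ_SOR = ω* − 1 = 1.898935 − 1 = 0.898935.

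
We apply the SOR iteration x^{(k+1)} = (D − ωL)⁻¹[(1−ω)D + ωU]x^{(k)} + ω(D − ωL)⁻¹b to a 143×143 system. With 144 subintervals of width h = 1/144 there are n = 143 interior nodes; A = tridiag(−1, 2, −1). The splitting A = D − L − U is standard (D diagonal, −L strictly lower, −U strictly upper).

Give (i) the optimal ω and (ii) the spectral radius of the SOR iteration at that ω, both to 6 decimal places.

ω* = 1.957302, ρ_SOR = 0.957302

With n=143, ρ(Jacobi) = cos(π/144) = 0.999762.
√(1 − cos²(π/144)) = sin(π/144) ≈ 0.0218149.
So ω* = 2/1.0218149 = 1.957302 (Young).
ρ(B_{ω*}) = ω*−1 = 0.957302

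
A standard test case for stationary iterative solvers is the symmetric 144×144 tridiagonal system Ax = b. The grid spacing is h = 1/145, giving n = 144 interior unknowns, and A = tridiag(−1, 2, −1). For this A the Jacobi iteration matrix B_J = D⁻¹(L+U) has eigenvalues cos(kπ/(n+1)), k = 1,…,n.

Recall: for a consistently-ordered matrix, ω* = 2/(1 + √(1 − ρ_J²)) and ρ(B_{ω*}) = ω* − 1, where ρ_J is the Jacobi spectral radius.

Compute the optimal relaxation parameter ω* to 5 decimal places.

ω* = 1.95759

spectrum of D⁻¹(L+U) = {cos(kπ/145) : 1≤k≤144}; ρ_J = cos(π/145) = 0.99977.
√(1 − cos²(π/145)) = sin(π/145) ≈ 0.021664.
Young: ω* = 2/(1+√(1−ρ_J²)) = 2/(1+0.021664) = 2/1.021664 = 1.95759.
and ρ(B_{ω*}) = 1.95759 − 1 = 0.95759.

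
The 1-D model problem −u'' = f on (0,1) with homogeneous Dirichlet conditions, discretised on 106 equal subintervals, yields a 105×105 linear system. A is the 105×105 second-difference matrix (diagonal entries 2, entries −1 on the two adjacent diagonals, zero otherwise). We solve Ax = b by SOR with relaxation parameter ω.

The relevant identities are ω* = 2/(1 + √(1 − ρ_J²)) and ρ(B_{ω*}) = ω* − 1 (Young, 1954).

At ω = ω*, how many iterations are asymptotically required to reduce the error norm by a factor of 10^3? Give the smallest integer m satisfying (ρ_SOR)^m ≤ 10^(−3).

[ρ_J] n=105: ρ(B_J) = cos(π/(n+1)) = cos(π/106) = 0.9995608.
root = sin(π/106) = 0.0296333  (since 1−cos² = sin²).
ω* = 2 / (1 + 0.0296333) = 2 / 1.0296333 ≈ 1.9424391.
ρ_SOR = ω* − 1 = 1.9424391 − 1 = 0.9424391.
(0.9424391)^m ≤ 10^{−3}  ⇒  m·ln(0.9424391) ≤ −3·ln10  ⇒  m ≥ 116.520  ⇒  m = 117

m = 117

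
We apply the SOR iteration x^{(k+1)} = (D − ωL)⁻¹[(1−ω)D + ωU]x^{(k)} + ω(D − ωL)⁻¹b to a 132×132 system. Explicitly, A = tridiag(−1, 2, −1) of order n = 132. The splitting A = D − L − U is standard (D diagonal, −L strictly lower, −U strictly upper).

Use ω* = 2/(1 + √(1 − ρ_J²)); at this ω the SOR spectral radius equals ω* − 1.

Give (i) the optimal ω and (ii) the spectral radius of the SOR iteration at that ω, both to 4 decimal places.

ρ_J = max_k |cos(kπ/133)| = cos(π/133) = 0.9997
√(1 − cos²(π/133)) = sin(π/133) ≈ 0.02362.
Then 2/(1+√(1−ρ_J²)) = 2/(1+0.02362); ω* = 2/1.02362 = 1.9539.
[ρ_SOR] ω* − 1 = 0.9539.

ω* = 1.9539, ρ_SOR = 0.9539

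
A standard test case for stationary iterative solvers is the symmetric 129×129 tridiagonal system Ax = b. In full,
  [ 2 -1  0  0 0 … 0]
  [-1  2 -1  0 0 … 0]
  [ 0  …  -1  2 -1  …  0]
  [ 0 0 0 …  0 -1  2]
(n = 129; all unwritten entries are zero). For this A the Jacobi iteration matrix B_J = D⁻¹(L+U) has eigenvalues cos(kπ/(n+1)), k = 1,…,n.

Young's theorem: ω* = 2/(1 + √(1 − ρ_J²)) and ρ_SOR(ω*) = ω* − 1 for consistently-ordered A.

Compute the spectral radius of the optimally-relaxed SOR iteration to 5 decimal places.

ρ_SOR = 0.95281

B_J for the 129×129 system has eigenvalues cos(kπ/130); ρ_J = cos(π/130) = 0.99971.
√(1−ρ_J²) simplifies to sin(π/130) = 0.024164.
ω* = 2/(1+0.024164) = 1.95281
At ω = 1.95281 every |λ(B_ω)| = ω−1, so ρ_SOR = 0.95281.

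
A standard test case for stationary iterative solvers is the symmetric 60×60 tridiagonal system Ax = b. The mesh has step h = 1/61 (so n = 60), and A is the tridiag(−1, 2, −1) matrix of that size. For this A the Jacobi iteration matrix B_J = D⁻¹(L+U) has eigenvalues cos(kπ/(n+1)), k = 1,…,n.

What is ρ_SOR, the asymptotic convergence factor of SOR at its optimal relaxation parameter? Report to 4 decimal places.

With n=60, ρ(Jacobi) = cos(π/61) = 0.9987.
root = sin(π/61) = 0.05148  (since 1−cos² = sin²).
ω* = 2 / (1 + 0.05148) = 2 / 1.05148 ≈ 1.9021.
[ρ_SOR] ω* − 1 = 0.9021.

ρ_SOR = 0.9021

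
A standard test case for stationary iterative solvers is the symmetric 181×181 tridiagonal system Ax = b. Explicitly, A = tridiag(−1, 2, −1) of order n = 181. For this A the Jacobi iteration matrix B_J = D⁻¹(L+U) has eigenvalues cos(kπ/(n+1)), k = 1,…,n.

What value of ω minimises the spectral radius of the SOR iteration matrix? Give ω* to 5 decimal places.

[ρ_J] n=181: ρ(B_J) = cos(π/(n+1)) = cos(π/182) = 0.99985.
√(1−ρ_J²) simplifies to sin(π/182) = 0.017261.
So ω* = 2/1.017261 = 1.96606 (Young).
ρ_SOR = ω* − 1 ≈ 0.96606.

ω* = 1.96606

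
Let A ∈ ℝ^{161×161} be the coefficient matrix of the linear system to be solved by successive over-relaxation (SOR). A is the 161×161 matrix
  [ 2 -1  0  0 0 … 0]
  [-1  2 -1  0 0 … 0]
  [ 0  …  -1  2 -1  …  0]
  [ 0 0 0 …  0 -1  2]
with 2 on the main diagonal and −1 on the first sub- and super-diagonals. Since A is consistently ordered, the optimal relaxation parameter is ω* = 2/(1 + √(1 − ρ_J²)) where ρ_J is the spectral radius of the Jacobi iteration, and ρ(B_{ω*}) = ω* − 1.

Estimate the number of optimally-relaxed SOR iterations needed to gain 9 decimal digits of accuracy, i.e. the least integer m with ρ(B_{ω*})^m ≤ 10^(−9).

m = 535

B_J for the 161×161 system has eigenvalues cos(kπ/162); ρ_J = cos(π/162) = 0.9998120.
1 − cos²(π/162) = sin²(π/162) ⇒ √(1−ρ_J²) = sin(π/162) = 0.0193913.
ω* = 2/(1 + 0.0193913) = 2/1.0193913 = 1.9619551.
[ρ_SOR] ω* − 1 = 0.9619551.
ρ_SOR^m ≤ 10^(−9) ⇔ m ≥ 9·ln10/(−ln 0.9619551) = 20.7233/0.0387875 = 534.278; m = ⌈534.278⌉ = 535.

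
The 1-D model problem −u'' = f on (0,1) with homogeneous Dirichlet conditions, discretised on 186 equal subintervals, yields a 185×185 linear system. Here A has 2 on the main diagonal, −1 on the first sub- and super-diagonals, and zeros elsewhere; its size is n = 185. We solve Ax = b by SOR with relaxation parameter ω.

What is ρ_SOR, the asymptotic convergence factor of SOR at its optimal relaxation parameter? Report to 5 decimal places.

spectrum of D⁻¹(L+U) = {cos(kπ/186) : 1≤k≤185}; ρ_J = cos(π/186) = 0.99986.
1 − cos²(π/186) = sin²(π/186) ⇒ √(1−ρ_J²) = sin(π/186) = 0.016889.
Young: ω* = 2/(1+√(1−ρ_J²)) = 2/(1+0.016889) = 2/1.016889 = 1.96678.
ρ_SOR = ω* − 1 = 1.96678 − 1 = 0.96678.

ρ_SOR = 0.96678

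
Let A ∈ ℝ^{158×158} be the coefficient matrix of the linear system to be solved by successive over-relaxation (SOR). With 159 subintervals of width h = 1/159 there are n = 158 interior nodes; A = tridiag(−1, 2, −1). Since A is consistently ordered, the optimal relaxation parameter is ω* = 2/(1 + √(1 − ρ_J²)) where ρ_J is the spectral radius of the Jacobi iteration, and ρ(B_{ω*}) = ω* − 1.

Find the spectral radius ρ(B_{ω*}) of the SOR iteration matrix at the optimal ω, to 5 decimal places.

ρ_SOR = 0.96125

With n=158, ρ(Jacobi) = cos(π/159) = 0.99980.
√(1 − cos²(π/159)) = sin(π/159) ≈ 0.019757.
So ω* = 2/1.019757 = 1.96125 (Young).
and ρ(B_{ω*}) = 1.96125 − 1 = 0.96125.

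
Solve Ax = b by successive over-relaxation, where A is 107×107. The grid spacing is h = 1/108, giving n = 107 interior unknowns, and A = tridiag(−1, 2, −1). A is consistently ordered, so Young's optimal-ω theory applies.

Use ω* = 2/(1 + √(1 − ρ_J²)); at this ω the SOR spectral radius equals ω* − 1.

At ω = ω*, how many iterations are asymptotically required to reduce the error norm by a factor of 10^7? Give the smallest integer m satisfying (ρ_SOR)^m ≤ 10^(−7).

m = 278

ρ_J = max_k |cos(kπ/108)| = cos(π/108) = 0.9995770
√(1−ρ_J²) = |sin(π/108)| = 0.0290847
ω* = 2/(1 + 0.0290847) = 2/1.0290847 = 1.9434746.
and ρ(B_{ω*}) = 1.9434746 − 1 = 0.9434746.
(0.9434746)^m ≤ 10^{−7}  ⇒  m·ln(0.9434746) ≤ −7·ln10  ⇒  m ≥ 277.011  ⇒  m = 278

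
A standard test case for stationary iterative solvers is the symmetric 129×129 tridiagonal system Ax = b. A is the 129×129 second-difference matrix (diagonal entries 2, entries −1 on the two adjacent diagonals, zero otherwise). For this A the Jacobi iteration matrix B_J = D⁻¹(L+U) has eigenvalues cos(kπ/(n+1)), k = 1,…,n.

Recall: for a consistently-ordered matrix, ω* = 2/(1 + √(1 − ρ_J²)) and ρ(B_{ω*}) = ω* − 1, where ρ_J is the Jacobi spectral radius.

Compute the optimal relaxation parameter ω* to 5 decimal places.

With n=129, ρ(Jacobi) = cos(π/130) = 0.99971.
√(1−ρ_J²) simplifies to sin(π/130) = 0.024164.
Young: ω* = 2/(1+√(1−ρ_J²)) = 2/(1+0.024164) = 2/1.024164 = 1.95281.
ρ_SOR = ω* − 1 ≈ 0.95281.

ω* = 1.95281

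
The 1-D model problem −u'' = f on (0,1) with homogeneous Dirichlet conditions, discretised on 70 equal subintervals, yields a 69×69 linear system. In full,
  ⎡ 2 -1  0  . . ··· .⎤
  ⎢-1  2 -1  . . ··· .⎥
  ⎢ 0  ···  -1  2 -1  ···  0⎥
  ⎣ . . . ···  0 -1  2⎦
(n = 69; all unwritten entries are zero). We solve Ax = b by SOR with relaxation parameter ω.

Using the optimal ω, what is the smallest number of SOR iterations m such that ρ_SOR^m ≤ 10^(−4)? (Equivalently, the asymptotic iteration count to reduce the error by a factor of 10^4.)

m = 103

ρ_J = max_k |cos(kπ/70)| = cos(π/70) = 0.9989931
root = sin(π/70) = 0.0448648  (since 1−cos² = sin²).
ω* = 2/(1 + 0.0448648) = 2/1.0448648 = 1.9141232.
[ρ_SOR] ω* − 1 = 0.9141232.
Need (0.9141232)^m ≤ 10^(−4): m ≥ 4·ln10/|ln 0.9141232| = 9.21034/0.0897899 = 102.577 ⇒ m = 103.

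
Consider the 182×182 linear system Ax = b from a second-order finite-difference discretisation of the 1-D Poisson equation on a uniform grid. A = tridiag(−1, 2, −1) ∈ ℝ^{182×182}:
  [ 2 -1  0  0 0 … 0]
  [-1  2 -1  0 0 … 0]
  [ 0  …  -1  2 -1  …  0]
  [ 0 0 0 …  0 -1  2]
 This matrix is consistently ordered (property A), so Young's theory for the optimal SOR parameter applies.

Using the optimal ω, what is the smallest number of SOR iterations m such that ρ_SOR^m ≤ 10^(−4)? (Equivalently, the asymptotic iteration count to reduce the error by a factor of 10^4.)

[ρ_J] n=182: ρ(B_J) = cos(π/(n+1)) = cos(π/183) = 0.9998526.
√(1 − cos²(π/183)) = sin(π/183) ≈ 0.0171663.
ω* = 2/(1+0.0171663) = 1.9662468
ρ(B_{ω*}) = ω*−1 = 0.9662468
Need (0.9662468)^m ≤ 10^(−4): m ≥ 4·ln10/|ln 0.9662468| = 9.21034/0.034336 = 268.241 ⇒ m = 269.

m = 269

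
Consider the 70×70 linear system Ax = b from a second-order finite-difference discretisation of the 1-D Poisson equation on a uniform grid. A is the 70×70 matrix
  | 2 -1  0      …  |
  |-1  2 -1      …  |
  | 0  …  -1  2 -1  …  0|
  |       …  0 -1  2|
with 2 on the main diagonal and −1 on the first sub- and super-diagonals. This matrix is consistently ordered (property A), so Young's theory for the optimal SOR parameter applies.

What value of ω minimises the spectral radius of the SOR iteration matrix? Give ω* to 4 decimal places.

spectrum of D⁻¹(L+U) = {cos(kπ/71) : 1≤k≤70}; ρ_J = cos(π/71) = 0.9990.
√(1−ρ_J²) = |sin(π/71)| = 0.04423
ω* = 2/(1 + 0.04423) = 2/1.04423 = 1.9153.
[ρ_SOR] ω* − 1 = 0.9153.

ω* = 1.9153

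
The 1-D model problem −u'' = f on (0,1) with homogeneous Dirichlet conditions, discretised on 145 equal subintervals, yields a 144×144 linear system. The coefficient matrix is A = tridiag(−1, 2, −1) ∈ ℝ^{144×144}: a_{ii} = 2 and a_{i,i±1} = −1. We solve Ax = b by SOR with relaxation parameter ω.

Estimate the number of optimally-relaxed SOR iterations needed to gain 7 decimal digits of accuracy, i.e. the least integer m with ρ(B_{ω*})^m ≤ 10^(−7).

B_J for the 144×144 system has eigenvalues cos(kπ/145); ρ_J = cos(π/145) = 0.9997653.
√(1−ρ_J²) simplifies to sin(π/145) = 0.0216645.
Young: ω* = 2/(1+√(1−ρ_J²)) = 2/(1+0.0216645) = 2/1.0216645 = 1.9575898.
and ρ(B_{ω*}) = 1.9575898 − 1 = 0.9575898.
7·ln10 = 16.1181; −ln(0.9575898) = 0.0433358; m = ⌈16.1181/0.0433358⌉ = ⌈371.935⌉ = 372.

m = 372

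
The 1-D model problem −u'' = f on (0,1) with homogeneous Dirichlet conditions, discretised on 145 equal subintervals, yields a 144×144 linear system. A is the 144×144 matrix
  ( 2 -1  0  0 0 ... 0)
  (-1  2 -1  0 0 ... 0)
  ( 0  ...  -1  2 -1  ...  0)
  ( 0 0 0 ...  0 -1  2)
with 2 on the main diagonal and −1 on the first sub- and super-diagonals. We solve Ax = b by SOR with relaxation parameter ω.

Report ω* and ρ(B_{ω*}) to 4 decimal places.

ω* = 1.9576, ρ_SOR = 0.9576

B_J for the 144×144 system has eigenvalues cos(kπ/145); ρ_J = cos(π/145) = 0.9998.
√(1−ρ_J²) = |sin(π/145)| = 0.02166
[ω*] 2 ÷ (1 + 0.02166) = 2 ÷ 1.02166 = 1.9576.
and ρ(B_{ω*}) = 1.9576 − 1 = 0.9576.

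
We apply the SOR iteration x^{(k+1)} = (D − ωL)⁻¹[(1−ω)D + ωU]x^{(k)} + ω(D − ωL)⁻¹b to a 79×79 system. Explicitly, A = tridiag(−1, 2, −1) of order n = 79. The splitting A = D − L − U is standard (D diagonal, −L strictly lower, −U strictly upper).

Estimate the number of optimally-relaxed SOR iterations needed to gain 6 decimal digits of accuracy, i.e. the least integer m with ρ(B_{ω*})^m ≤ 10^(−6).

m = 176

B_J for the 79×79 system has eigenvalues cos(kπ/80); ρ_J = cos(π/80) = 0.9992290.
1 − cos²(π/80) = sin²(π/80) ⇒ √(1−ρ_J²) = sin(π/80) = 0.0392598.
ω* = 2 / (1 + 0.0392598) = 2 / 1.0392598 ≈ 1.9244466.
Hence ρ(B_{ω*}) = 1.9244466 − 1 = 0.9244466.
For 6 digits: m = 6·ln10 / (−ln 0.9244466) = 13.8155/0.07856 = 175.859; round up → m = 176.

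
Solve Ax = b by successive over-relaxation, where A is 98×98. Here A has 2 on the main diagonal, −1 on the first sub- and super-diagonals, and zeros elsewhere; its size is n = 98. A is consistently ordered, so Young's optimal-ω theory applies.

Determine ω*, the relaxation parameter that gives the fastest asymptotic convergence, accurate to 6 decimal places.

ω* = 1.938496

n=98: λ(B_J) = 1 − λ(A)/2 = cos(kπ/99); k=1 gives ρ_J = 0.999497.
1 − cos²(π/99) = sin²(π/99) ⇒ √(1−ρ_J²) = sin(π/99) = 0.0317279.
ω* = 2 / (1 + 0.0317279) = 2 / 1.0317279 ≈ 1.938496.
Hence ρ(B_{ω*}) = 1.938496 − 1 = 0.938496.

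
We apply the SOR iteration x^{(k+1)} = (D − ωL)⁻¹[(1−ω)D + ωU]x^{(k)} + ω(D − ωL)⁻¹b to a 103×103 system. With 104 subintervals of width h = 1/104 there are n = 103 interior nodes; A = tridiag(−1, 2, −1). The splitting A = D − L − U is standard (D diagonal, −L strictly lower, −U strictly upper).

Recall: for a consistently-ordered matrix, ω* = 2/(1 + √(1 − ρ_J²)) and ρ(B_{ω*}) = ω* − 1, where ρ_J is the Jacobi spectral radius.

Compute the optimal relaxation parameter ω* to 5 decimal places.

ω* = 1.94136

ρ_J = max_k |cos(kπ/104)| = cos(π/104) = 0.99954
√(1 − cos²(π/104)) = sin(π/104) ≈ 0.030203.
Then 2/(1+√(1−ρ_J²)) = 2/(1+0.030203); ω* = 2/1.030203 = 1.94136.
and ρ(B_{ω*}) = 1.94136 − 1 = 0.94136.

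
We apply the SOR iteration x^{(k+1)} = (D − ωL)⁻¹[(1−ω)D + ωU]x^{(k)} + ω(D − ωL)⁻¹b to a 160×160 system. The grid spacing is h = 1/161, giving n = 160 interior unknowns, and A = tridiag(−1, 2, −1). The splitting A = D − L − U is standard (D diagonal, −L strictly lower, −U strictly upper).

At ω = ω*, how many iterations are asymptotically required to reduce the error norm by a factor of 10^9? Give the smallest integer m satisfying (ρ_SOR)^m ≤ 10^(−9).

m = 531

B_J for the 160×160 system has eigenvalues cos(kπ/161); ρ_J = cos(π/161) = 0.9998096.
√(1 − cos²(π/161)) = sin(π/161) ≈ 0.0195118.
ω* = 2 / (1 + 0.0195118) = 2 / 1.0195118 ≈ 1.9617232.
[ρ_SOR] ω* − 1 = 0.9617232.
m ≥ 9·ln10 / (−ln 0.9617232) = 530.977; smallest integer m = 531.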